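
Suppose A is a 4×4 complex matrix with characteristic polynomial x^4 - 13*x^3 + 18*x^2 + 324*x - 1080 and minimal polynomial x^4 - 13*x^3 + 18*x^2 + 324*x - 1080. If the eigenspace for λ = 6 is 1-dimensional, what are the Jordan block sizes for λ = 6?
Block sizes for λ = 6: [3]

Step 1 — from the characteristic polynomial, algebraic multiplicity of λ = 6 is 3. From dim ker(A − (6)·I) = 1, there are exactly 1 Jordan blocks for λ = 6.
Step 2 — from the minimal polynomial, the factor (x − 6)^3 tells us the largest block for λ = 6 has size 3.
Step 3 — with total size 3, 1 blocks, and largest block 3, the block sizes (in nonincreasing order) are [3].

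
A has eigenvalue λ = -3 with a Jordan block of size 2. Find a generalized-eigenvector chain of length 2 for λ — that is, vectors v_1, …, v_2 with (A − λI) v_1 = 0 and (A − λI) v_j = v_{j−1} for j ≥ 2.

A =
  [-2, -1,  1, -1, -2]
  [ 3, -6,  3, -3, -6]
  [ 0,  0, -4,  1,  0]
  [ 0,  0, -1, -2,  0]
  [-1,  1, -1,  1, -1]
A Jordan chain for λ = -3 of length 2:
v_1 = (1, 3, 0, 0, -1)ᵀ
v_2 = (1, 0, 0, 0, 0)ᵀ

Let N = A − (-3)·I. We want v_2 with N^2 v_2 = 0 but N^1 v_2 ≠ 0; then v_{j-1} := N · v_j for j = 2, …, 2.

Pick v_2 = (1, 0, 0, 0, 0)ᵀ.
Then v_1 = N · v_2 = (1, 3, 0, 0, -1)ᵀ.

Sanity check: (A − (-3)·I) v_1 = (0, 0, 0, 0, 0)ᵀ = 0. ✓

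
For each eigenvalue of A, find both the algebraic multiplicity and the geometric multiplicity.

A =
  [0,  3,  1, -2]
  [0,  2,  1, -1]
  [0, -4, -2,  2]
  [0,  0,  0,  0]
λ = 0: alg = 4, geom = 2

Step 1 — factor the characteristic polynomial to read off the algebraic multiplicities:
  χ_A(x) = x^4

Step 2 — compute geometric multiplicities via the rank-nullity identity g(λ) = n − rank(A − λI):
  rank(A − (0)·I) = 2, so dim ker(A − (0)·I) = n − 2 = 2

Summary:
  λ = 0: algebraic multiplicity = 4, geometric multiplicity = 2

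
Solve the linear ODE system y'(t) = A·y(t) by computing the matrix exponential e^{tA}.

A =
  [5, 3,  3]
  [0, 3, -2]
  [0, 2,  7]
e^{tA} =
  [exp(5*t), 3*t*exp(5*t), 3*t*exp(5*t)]
  [0, -2*t*exp(5*t) + exp(5*t), -2*t*exp(5*t)]
  [0, 2*t*exp(5*t), 2*t*exp(5*t) + exp(5*t)]

Strategy: write A = P · J · P⁻¹ where J is a Jordan canonical form, so e^{tA} = P · e^{tJ} · P⁻¹, and e^{tJ} can be computed block-by-block.

A has Jordan form
J =
  [5, 1, 0]
  [0, 5, 0]
  [0, 0, 5]
(up to reordering of blocks).

Per-block formulas:
  For a 1×1 block at λ = 5: exp(t · [5]) = [e^(5t)].
  For a 2×2 Jordan block J_2(5): exp(t · J_2(5)) = e^(5t)·(I + t·N), where N is the 2×2 nilpotent shift.

After assembling e^{tJ} and conjugating by P, we get:

e^{tA} =
  [exp(5*t), 3*t*exp(5*t), 3*t*exp(5*t)]
  [0, -2*t*exp(5*t) + exp(5*t), -2*t*exp(5*t)]
  [0, 2*t*exp(5*t), 2*t*exp(5*t) + exp(5*t)]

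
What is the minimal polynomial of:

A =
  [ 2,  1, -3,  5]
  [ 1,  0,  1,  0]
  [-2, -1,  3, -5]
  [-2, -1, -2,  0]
x^4 - 5*x^3

The characteristic polynomial is χ_A(x) = x^3*(x - 5), so the eigenvalues are known. The minimal polynomial is
  m_A(x) = Π_λ (x − λ)^{k_λ}
where k_λ is the size of the *largest* Jordan block for λ (equivalently, the smallest k with (A − λI)^k v = 0 for every generalised eigenvector v of λ).

  λ = 0: largest Jordan block has size 3, contributing (x − 0)^3
  λ = 5: largest Jordan block has size 1, contributing (x − 5)

So m_A(x) = x^3*(x - 5) = x^4 - 5*x^3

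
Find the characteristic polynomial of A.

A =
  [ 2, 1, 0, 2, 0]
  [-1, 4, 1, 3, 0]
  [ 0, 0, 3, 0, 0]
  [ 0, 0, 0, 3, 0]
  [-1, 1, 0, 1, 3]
x^5 - 15*x^4 + 90*x^3 - 270*x^2 + 405*x - 243

Expanding det(x·I − A) (e.g. by cofactor expansion or by noting that A is similar to its Jordan form J, which has the same characteristic polynomial as A) gives
  χ_A(x) = x^5 - 15*x^4 + 90*x^3 - 270*x^2 + 405*x - 243
which factors as (x - 3)^5. The eigenvalues (with algebraic multiplicities) are λ = 3 with multiplicity 5.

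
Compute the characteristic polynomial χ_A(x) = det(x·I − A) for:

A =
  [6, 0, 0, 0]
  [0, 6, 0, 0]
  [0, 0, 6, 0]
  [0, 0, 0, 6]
x^4 - 24*x^3 + 216*x^2 - 864*x + 1296

Expanding det(x·I − A) (e.g. by cofactor expansion or by noting that A is similar to its Jordan form J, which has the same characteristic polynomial as A) gives
  χ_A(x) = x^4 - 24*x^3 + 216*x^2 - 864*x + 1296
which factors as (x - 6)^4. The eigenvalues (with algebraic multiplicities) are λ = 6 with multiplicity 4.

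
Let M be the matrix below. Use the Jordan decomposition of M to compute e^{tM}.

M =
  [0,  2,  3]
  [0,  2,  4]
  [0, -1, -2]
e^{tM} =
  [1, t^2/2 + 2*t, t^2 + 3*t]
  [0, 2*t + 1, 4*t]
  [0, -t, 1 - 2*t]

Strategy: write M = P · J · P⁻¹ where J is a Jordan canonical form, so e^{tM} = P · e^{tJ} · P⁻¹, and e^{tJ} can be computed block-by-block.

M has Jordan form
J =
  [0, 1, 0]
  [0, 0, 1]
  [0, 0, 0]
(up to reordering of blocks).

Per-block formulas:
  For a 3×3 Jordan block J_3(0): exp(t · J_3(0)) = e^(0t)·(I + t·N + (t^2/2)·N^2), where N is the 3×3 nilpotent shift.

After assembling e^{tJ} and conjugating by P, we get:

e^{tM} =
  [1, t^2/2 + 2*t, t^2 + 3*t]
  [0, 2*t + 1, 4*t]
  [0, -t, 1 - 2*t]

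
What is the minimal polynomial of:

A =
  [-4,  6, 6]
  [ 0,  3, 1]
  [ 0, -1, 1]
x^3 - 12*x + 16

The characteristic polynomial is χ_A(x) = (x - 2)^2*(x + 4), so the eigenvalues are known. The minimal polynomial is
  m_A(x) = Π_λ (x − λ)^{k_λ}
where k_λ is the size of the *largest* Jordan block for λ (equivalently, the smallest k with (A − λI)^k v = 0 for every generalised eigenvector v of λ).

  λ = -4: largest Jordan block has size 1, contributing (x + 4)
  λ = 2: largest Jordan block has size 2, contributing (x − 2)^2

So m_A(x) = (x - 2)^2*(x + 4) = x^3 - 12*x + 16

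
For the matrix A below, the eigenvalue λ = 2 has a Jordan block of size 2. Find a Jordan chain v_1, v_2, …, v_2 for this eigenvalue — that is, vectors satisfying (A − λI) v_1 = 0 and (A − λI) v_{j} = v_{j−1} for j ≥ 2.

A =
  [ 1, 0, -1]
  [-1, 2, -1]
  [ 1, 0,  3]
A Jordan chain for λ = 2 of length 2:
v_1 = (-1, -1, 1)ᵀ
v_2 = (1, 0, 0)ᵀ

Let N = A − (2)·I. We want v_2 with N^2 v_2 = 0 but N^1 v_2 ≠ 0; then v_{j-1} := N · v_j for j = 2, …, 2.

Pick v_2 = (1, 0, 0)ᵀ.
Then v_1 = N · v_2 = (-1, -1, 1)ᵀ.

Sanity check: (A − (2)·I) v_1 = (0, 0, 0)ᵀ = 0. ✓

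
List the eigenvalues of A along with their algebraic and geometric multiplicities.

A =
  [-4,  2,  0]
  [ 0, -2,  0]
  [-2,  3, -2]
λ = -4: alg = 1, geom = 1; λ = -2: alg = 2, geom = 1

Step 1 — factor the characteristic polynomial to read off the algebraic multiplicities:
  χ_A(x) = (x + 2)^2*(x + 4)

Step 2 — compute geometric multiplicities via the rank-nullity identity g(λ) = n − rank(A − λI):
  rank(A − (-4)·I) = 2, so dim ker(A − (-4)·I) = n − 2 = 1
  rank(A − (-2)·I) = 2, so dim ker(A − (-2)·I) = n − 2 = 1

Summary:
  λ = -4: algebraic multiplicity = 1, geometric multiplicity = 1
  λ = -2: algebraic multiplicity = 2, geometric multiplicity = 1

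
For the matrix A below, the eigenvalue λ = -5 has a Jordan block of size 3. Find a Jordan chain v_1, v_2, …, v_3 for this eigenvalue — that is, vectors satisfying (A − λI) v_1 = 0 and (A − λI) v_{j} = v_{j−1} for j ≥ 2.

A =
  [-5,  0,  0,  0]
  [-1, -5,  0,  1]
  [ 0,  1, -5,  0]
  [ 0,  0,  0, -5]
A Jordan chain for λ = -5 of length 3:
v_1 = (0, 0, -1, 0)ᵀ
v_2 = (0, -1, 0, 0)ᵀ
v_3 = (1, 0, 0, 0)ᵀ

Let N = A − (-5)·I. We want v_3 with N^3 v_3 = 0 but N^2 v_3 ≠ 0; then v_{j-1} := N · v_j for j = 3, …, 2.

Pick v_3 = (1, 0, 0, 0)ᵀ.
Then v_2 = N · v_3 = (0, -1, 0, 0)ᵀ.
Then v_1 = N · v_2 = (0, 0, -1, 0)ᵀ.

Sanity check: (A − (-5)·I) v_1 = (0, 0, 0, 0)ᵀ = 0. ✓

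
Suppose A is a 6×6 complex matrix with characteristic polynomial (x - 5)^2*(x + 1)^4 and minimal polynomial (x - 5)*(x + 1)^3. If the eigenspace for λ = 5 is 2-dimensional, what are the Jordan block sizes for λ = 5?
Block sizes for λ = 5: [1, 1]

Step 1 — from the characteristic polynomial, algebraic multiplicity of λ = 5 is 2. From dim ker(A − (5)·I) = 2, there are exactly 2 Jordan blocks for λ = 5.
Step 2 — from the minimal polynomial, the factor (x − 5) tells us the largest block for λ = 5 has size 1.
Step 3 — with total size 2, 2 blocks, and largest block 1, the block sizes (in nonincreasing order) are [1, 1].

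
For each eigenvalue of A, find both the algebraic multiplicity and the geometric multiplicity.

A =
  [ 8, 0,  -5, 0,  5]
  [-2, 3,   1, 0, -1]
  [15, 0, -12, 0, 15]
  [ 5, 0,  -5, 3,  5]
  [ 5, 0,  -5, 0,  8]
λ = -2: alg = 1, geom = 1; λ = 3: alg = 4, geom = 3

Step 1 — factor the characteristic polynomial to read off the algebraic multiplicities:
  χ_A(x) = (x - 3)^4*(x + 2)

Step 2 — compute geometric multiplicities via the rank-nullity identity g(λ) = n − rank(A − λI):
  rank(A − (-2)·I) = 4, so dim ker(A − (-2)·I) = n − 4 = 1
  rank(A − (3)·I) = 2, so dim ker(A − (3)·I) = n − 2 = 3

Summary:
  λ = -2: algebraic multiplicity = 1, geometric multiplicity = 1
  λ = 3: algebraic multiplicity = 4, geometric multiplicity = 3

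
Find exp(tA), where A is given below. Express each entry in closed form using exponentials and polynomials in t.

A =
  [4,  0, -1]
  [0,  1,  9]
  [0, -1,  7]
e^{tA} =
  [exp(4*t), t^2*exp(4*t)/2, -3*t^2*exp(4*t)/2 - t*exp(4*t)]
  [0, -3*t*exp(4*t) + exp(4*t), 9*t*exp(4*t)]
  [0, -t*exp(4*t), 3*t*exp(4*t) + exp(4*t)]

Strategy: write A = P · J · P⁻¹ where J is a Jordan canonical form, so e^{tA} = P · e^{tJ} · P⁻¹, and e^{tJ} can be computed block-by-block.

A has Jordan form
J =
  [4, 1, 0]
  [0, 4, 1]
  [0, 0, 4]
(up to reordering of blocks).

Per-block formulas:
  For a 3×3 Jordan block J_3(4): exp(t · J_3(4)) = e^(4t)·(I + t·N + (t^2/2)·N^2), where N is the 3×3 nilpotent shift.

After assembling e^{tJ} and conjugating by P, we get:

e^{tA} =
  [exp(4*t), t^2*exp(4*t)/2, -3*t^2*exp(4*t)/2 - t*exp(4*t)]
  [0, -3*t*exp(4*t) + exp(4*t), 9*t*exp(4*t)]
  [0, -t*exp(4*t), 3*t*exp(4*t) + exp(4*t)]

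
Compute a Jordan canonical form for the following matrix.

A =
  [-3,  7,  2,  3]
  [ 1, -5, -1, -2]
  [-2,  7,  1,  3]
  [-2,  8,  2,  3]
J_3(-1) ⊕ J_1(-1)

The characteristic polynomial is
  det(x·I − A) = x^4 + 4*x^3 + 6*x^2 + 4*x + 1 = (x + 1)^4

Eigenvalues and multiplicities (the geometric multiplicity of λ is n − rank(A − λI), which equals the number of Jordan blocks for λ):
  λ = -1: algebraic multiplicity = 4, geometric multiplicity = 2

Determining the block sizes for each eigenvalue:
  λ = -1: with am = 4 and gm = 2, the partition is not yet determined (e.g. several partitions of 4 into 2 parts exist). Let N = A − (-1)·I. Computing rank(N^1) = 2, rank(N^2) = 1, rank(N^3) = 0; the number of blocks of size ≥ j is rank(N^{j−1}) − rank(N^j), giving [2, 1, 1]. So we have 1 block(s) of size 3, 1 block(s) of size 1 → block sizes [3, 1]

Assembling the blocks gives a Jordan form
J =
  [-1,  1,  0,  0]
  [ 0, -1,  1,  0]
  [ 0,  0, -1,  0]
  [ 0,  0,  0, -1]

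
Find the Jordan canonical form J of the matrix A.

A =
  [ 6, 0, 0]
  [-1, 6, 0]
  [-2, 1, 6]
J_3(6)

The characteristic polynomial is
  det(x·I − A) = x^3 - 18*x^2 + 108*x - 216 = (x - 6)^3

Eigenvalues and multiplicities (the geometric multiplicity of λ is n − rank(A − λI), which equals the number of Jordan blocks for λ):
  λ = 6: algebraic multiplicity = 3, geometric multiplicity = 1

Determining the block sizes for each eigenvalue:
  λ = 6: one block (gm = 1), so the single block has size am = 3 → block sizes [3]

Assembling the blocks gives a Jordan form
J =
  [6, 1, 0]
  [0, 6, 1]
  [0, 0, 6]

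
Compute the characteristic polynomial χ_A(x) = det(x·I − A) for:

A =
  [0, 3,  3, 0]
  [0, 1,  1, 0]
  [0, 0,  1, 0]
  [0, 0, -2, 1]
x^4 - 3*x^3 + 3*x^2 - x

Expanding det(x·I − A) (e.g. by cofactor expansion or by noting that A is similar to its Jordan form J, which has the same characteristic polynomial as A) gives
  χ_A(x) = x^4 - 3*x^3 + 3*x^2 - x
which factors as x*(x - 1)^3. The eigenvalues (with algebraic multiplicities) are λ = 0 with multiplicity 1, λ = 1 with multiplicity 3.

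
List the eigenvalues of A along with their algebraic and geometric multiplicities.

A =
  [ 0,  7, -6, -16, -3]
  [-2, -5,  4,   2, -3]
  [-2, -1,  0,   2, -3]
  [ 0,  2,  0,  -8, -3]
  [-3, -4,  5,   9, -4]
λ = -4: alg = 2, geom = 2; λ = -3: alg = 3, geom = 1

Step 1 — factor the characteristic polynomial to read off the algebraic multiplicities:
  χ_A(x) = (x + 3)^3*(x + 4)^2

Step 2 — compute geometric multiplicities via the rank-nullity identity g(λ) = n − rank(A − λI):
  rank(A − (-4)·I) = 3, so dim ker(A − (-4)·I) = n − 3 = 2
  rank(A − (-3)·I) = 4, so dim ker(A − (-3)·I) = n − 4 = 1

Summary:
  λ = -4: algebraic multiplicity = 2, geometric multiplicity = 2
  λ = -3: algebraic multiplicity = 3, geometric multiplicity = 1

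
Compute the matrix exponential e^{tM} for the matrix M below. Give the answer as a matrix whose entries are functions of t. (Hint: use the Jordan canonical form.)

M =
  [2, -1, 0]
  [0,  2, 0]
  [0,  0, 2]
e^{tM} =
  [exp(2*t), -t*exp(2*t), 0]
  [0, exp(2*t), 0]
  [0, 0, exp(2*t)]

Strategy: write M = P · J · P⁻¹ where J is a Jordan canonical form, so e^{tM} = P · e^{tJ} · P⁻¹, and e^{tJ} can be computed block-by-block.

M has Jordan form
J =
  [2, 1, 0]
  [0, 2, 0]
  [0, 0, 2]
(up to reordering of blocks).

Per-block formulas:
  For a 1×1 block at λ = 2: exp(t · [2]) = [e^(2t)].
  For a 2×2 Jordan block J_2(2): exp(t · J_2(2)) = e^(2t)·(I + t·N), where N is the 2×2 nilpotent shift.

After assembling e^{tJ} and conjugating by P, we get:

e^{tM} =
  [exp(2*t), -t*exp(2*t), 0]
  [0, exp(2*t), 0]
  [0, 0, exp(2*t)]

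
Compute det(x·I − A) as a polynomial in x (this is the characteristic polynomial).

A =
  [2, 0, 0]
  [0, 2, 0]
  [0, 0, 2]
x^3 - 6*x^2 + 12*x - 8

Expanding det(x·I − A) (e.g. by cofactor expansion or by noting that A is similar to its Jordan form J, which has the same characteristic polynomial as A) gives
  χ_A(x) = x^3 - 6*x^2 + 12*x - 8
which factors as (x - 2)^3. The eigenvalues (with algebraic multiplicities) are λ = 2 with multiplicity 3.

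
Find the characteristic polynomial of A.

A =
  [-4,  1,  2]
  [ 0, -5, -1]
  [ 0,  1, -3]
x^3 + 12*x^2 + 48*x + 64

Expanding det(x·I − A) (e.g. by cofactor expansion or by noting that A is similar to its Jordan form J, which has the same characteristic polynomial as A) gives
  χ_A(x) = x^3 + 12*x^2 + 48*x + 64
which factors as (x + 4)^3. The eigenvalues (with algebraic multiplicities) are λ = -4 with multiplicity 3.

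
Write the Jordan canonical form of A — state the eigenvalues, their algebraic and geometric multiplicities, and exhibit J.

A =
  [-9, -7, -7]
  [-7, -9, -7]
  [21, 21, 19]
J_1(-2) ⊕ J_1(-2) ⊕ J_1(5)

The characteristic polynomial is
  det(x·I − A) = x^3 - x^2 - 16*x - 20 = (x - 5)*(x + 2)^2

Eigenvalues and multiplicities (the geometric multiplicity of λ is n − rank(A − λI), which equals the number of Jordan blocks for λ):
  λ = -2: algebraic multiplicity = 2, geometric multiplicity = 2
  λ = 5: algebraic multiplicity = 1, geometric multiplicity = 1

Determining the block sizes for each eigenvalue:
  λ = -2: gm = am = 2, so every block has size 1 → block sizes [1, 1]
  λ = 5: one block (gm = 1), so the single block has size am = 1 → block sizes [1]

Assembling the blocks gives a Jordan form
J =
  [-2,  0, 0]
  [ 0, -2, 0]
  [ 0,  0, 5]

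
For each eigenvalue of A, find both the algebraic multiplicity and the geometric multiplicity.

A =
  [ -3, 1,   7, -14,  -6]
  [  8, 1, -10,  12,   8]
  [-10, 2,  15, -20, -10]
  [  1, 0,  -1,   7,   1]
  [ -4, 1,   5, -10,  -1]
λ = 3: alg = 3, geom = 2; λ = 5: alg = 2, geom = 1

Step 1 — factor the characteristic polynomial to read off the algebraic multiplicities:
  χ_A(x) = (x - 5)^2*(x - 3)^3

Step 2 — compute geometric multiplicities via the rank-nullity identity g(λ) = n − rank(A − λI):
  rank(A − (3)·I) = 3, so dim ker(A − (3)·I) = n − 3 = 2
  rank(A − (5)·I) = 4, so dim ker(A − (5)·I) = n − 4 = 1

Summary:
  λ = 3: algebraic multiplicity = 3, geometric multiplicity = 2
  λ = 5: algebraic multiplicity = 2, geometric multiplicity = 1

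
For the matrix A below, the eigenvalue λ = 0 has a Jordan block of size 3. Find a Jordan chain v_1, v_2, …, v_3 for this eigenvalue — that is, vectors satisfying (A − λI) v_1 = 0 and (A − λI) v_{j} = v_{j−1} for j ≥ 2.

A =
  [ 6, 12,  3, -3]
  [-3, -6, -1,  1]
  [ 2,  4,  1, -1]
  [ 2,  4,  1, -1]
A Jordan chain for λ = 0 of length 3:
v_1 = (6, -3, 2, 2)ᵀ
v_2 = (3, -1, 1, 1)ᵀ
v_3 = (0, 0, 1, 0)ᵀ

Let N = A − (0)·I. We want v_3 with N^3 v_3 = 0 but N^2 v_3 ≠ 0; then v_{j-1} := N · v_j for j = 3, …, 2.

Pick v_3 = (0, 0, 1, 0)ᵀ.
Then v_2 = N · v_3 = (3, -1, 1, 1)ᵀ.
Then v_1 = N · v_2 = (6, -3, 2, 2)ᵀ.

Sanity check: (A − (0)·I) v_1 = (0, 0, 0, 0)ᵀ = 0. ✓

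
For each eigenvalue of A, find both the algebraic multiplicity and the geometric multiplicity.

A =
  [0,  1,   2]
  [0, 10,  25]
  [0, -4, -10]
λ = 0: alg = 3, geom = 1

Step 1 — factor the characteristic polynomial to read off the algebraic multiplicities:
  χ_A(x) = x^3

Step 2 — compute geometric multiplicities via the rank-nullity identity g(λ) = n − rank(A − λI):
  rank(A − (0)·I) = 2, so dim ker(A − (0)·I) = n − 2 = 1

Summary:
  λ = 0: algebraic multiplicity = 3, geometric multiplicity = 1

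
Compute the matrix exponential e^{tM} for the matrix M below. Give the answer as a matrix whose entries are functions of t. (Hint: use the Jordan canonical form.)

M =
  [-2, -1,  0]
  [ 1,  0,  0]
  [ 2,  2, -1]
e^{tM} =
  [-t*exp(-t) + exp(-t), -t*exp(-t), 0]
  [t*exp(-t), t*exp(-t) + exp(-t), 0]
  [2*t*exp(-t), 2*t*exp(-t), exp(-t)]

Strategy: write M = P · J · P⁻¹ where J is a Jordan canonical form, so e^{tM} = P · e^{tJ} · P⁻¹, and e^{tJ} can be computed block-by-block.

M has Jordan form
J =
  [-1,  1,  0]
  [ 0, -1,  0]
  [ 0,  0, -1]
(up to reordering of blocks).

Per-block formulas:
  For a 2×2 Jordan block J_2(-1): exp(t · J_2(-1)) = e^(-1t)·(I + t·N), where N is the 2×2 nilpotent shift.
  For a 1×1 block at λ = -1: exp(t · [-1]) = [e^(-1t)].

After assembling e^{tJ} and conjugating by P, we get:

e^{tM} =
  [-t*exp(-t) + exp(-t), -t*exp(-t), 0]
  [t*exp(-t), t*exp(-t) + exp(-t), 0]
  [2*t*exp(-t), 2*t*exp(-t), exp(-t)]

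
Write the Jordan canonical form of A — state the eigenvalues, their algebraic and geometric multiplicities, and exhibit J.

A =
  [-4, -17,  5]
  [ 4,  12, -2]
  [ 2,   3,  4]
J_3(4)

The characteristic polynomial is
  det(x·I − A) = x^3 - 12*x^2 + 48*x - 64 = (x - 4)^3

Eigenvalues and multiplicities (the geometric multiplicity of λ is n − rank(A − λI), which equals the number of Jordan blocks for λ):
  λ = 4: algebraic multiplicity = 3, geometric multiplicity = 1

Determining the block sizes for each eigenvalue:
  λ = 4: one block (gm = 1), so the single block has size am = 3 → block sizes [3]

Assembling the blocks gives a Jordan form
J =
  [4, 1, 0]
  [0, 4, 1]
  [0, 0, 4]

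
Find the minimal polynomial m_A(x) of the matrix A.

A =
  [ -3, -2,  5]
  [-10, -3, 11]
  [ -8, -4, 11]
x^3 - 5*x^2 + 7*x - 3

The characteristic polynomial is χ_A(x) = (x - 3)*(x - 1)^2, so the eigenvalues are known. The minimal polynomial is
  m_A(x) = Π_λ (x − λ)^{k_λ}
where k_λ is the size of the *largest* Jordan block for λ (equivalently, the smallest k with (A − λI)^k v = 0 for every generalised eigenvector v of λ).

  λ = 1: largest Jordan block has size 2, contributing (x − 1)^2
  λ = 3: largest Jordan block has size 1, contributing (x − 3)

So m_A(x) = (x - 3)*(x - 1)^2 = x^3 - 5*x^2 + 7*x - 3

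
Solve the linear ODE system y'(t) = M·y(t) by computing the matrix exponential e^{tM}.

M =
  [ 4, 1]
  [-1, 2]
e^{tM} =
  [t*exp(3*t) + exp(3*t), t*exp(3*t)]
  [-t*exp(3*t), -t*exp(3*t) + exp(3*t)]

Strategy: write M = P · J · P⁻¹ where J is a Jordan canonical form, so e^{tM} = P · e^{tJ} · P⁻¹, and e^{tJ} can be computed block-by-block.

M has Jordan form
J =
  [3, 1]
  [0, 3]
(up to reordering of blocks).

Per-block formulas:
  For a 2×2 Jordan block J_2(3): exp(t · J_2(3)) = e^(3t)·(I + t·N), where N is the 2×2 nilpotent shift.

After assembling e^{tJ} and conjugating by P, we get:

e^{tM} =
  [t*exp(3*t) + exp(3*t), t*exp(3*t)]
  [-t*exp(3*t), -t*exp(3*t) + exp(3*t)]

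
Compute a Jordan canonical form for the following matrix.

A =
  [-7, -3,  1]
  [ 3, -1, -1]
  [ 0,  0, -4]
J_2(-4) ⊕ J_1(-4)

The characteristic polynomial is
  det(x·I − A) = x^3 + 12*x^2 + 48*x + 64 = (x + 4)^3

Eigenvalues and multiplicities (the geometric multiplicity of λ is n − rank(A − λI), which equals the number of Jordan blocks for λ):
  λ = -4: algebraic multiplicity = 3, geometric multiplicity = 2

Determining the block sizes for each eigenvalue:
  λ = -4: 2 blocks summing to 3 forces exactly one block of size 2 and the rest size 1 → block sizes [2, 1]

Assembling the blocks gives a Jordan form
J =
  [-4,  1,  0]
  [ 0, -4,  0]
  [ 0,  0, -4]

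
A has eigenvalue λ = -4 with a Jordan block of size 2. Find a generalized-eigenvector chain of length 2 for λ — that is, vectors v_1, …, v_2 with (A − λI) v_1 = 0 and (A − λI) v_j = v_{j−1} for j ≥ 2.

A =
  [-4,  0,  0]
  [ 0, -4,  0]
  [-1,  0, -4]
A Jordan chain for λ = -4 of length 2:
v_1 = (0, 0, -1)ᵀ
v_2 = (1, 0, 0)ᵀ

Let N = A − (-4)·I. We want v_2 with N^2 v_2 = 0 but N^1 v_2 ≠ 0; then v_{j-1} := N · v_j for j = 2, …, 2.

Pick v_2 = (1, 0, 0)ᵀ.
Then v_1 = N · v_2 = (0, 0, -1)ᵀ.

Sanity check: (A − (-4)·I) v_1 = (0, 0, 0)ᵀ = 0. ✓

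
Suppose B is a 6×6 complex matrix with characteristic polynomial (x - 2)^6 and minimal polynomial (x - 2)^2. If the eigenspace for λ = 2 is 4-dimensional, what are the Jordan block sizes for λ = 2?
Block sizes for λ = 2: [2, 2, 1, 1]

Step 1 — from the characteristic polynomial, algebraic multiplicity of λ = 2 is 6. From dim ker(B − (2)·I) = 4, there are exactly 4 Jordan blocks for λ = 2.
Step 2 — from the minimal polynomial, the factor (x − 2)^2 tells us the largest block for λ = 2 has size 2.
Step 3 — with total size 6, 4 blocks, and largest block 2, the block sizes (in nonincreasing order) are [2, 2, 1, 1].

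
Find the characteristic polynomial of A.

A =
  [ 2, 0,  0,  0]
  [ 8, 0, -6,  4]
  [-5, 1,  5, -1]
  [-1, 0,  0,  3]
x^4 - 10*x^3 + 37*x^2 - 60*x + 36

Expanding det(x·I − A) (e.g. by cofactor expansion or by noting that A is similar to its Jordan form J, which has the same characteristic polynomial as A) gives
  χ_A(x) = x^4 - 10*x^3 + 37*x^2 - 60*x + 36
which factors as (x - 3)^2*(x - 2)^2. The eigenvalues (with algebraic multiplicities) are λ = 2 with multiplicity 2, λ = 3 with multiplicity 2.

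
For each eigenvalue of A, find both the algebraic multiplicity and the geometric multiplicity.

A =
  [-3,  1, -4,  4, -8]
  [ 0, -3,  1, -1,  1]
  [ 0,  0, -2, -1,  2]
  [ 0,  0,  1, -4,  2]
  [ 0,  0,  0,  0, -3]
λ = -3: alg = 5, geom = 2

Step 1 — factor the characteristic polynomial to read off the algebraic multiplicities:
  χ_A(x) = (x + 3)^5

Step 2 — compute geometric multiplicities via the rank-nullity identity g(λ) = n − rank(A − λI):
  rank(A − (-3)·I) = 3, so dim ker(A − (-3)·I) = n − 3 = 2

Summary:
  λ = -3: algebraic multiplicity = 5, geometric multiplicity = 2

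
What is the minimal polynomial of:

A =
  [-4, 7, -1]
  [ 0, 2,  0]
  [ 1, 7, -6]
x^3 + 8*x^2 + 5*x - 50

The characteristic polynomial is χ_A(x) = (x - 2)*(x + 5)^2, so the eigenvalues are known. The minimal polynomial is
  m_A(x) = Π_λ (x − λ)^{k_λ}
where k_λ is the size of the *largest* Jordan block for λ (equivalently, the smallest k with (A − λI)^k v = 0 for every generalised eigenvector v of λ).

  λ = -5: largest Jordan block has size 2, contributing (x + 5)^2
  λ = 2: largest Jordan block has size 1, contributing (x − 2)

So m_A(x) = (x - 2)*(x + 5)^2 = x^3 + 8*x^2 + 5*x - 50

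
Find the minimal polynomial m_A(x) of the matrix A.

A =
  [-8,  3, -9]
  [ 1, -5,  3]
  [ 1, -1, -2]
x^3 + 15*x^2 + 75*x + 125

The characteristic polynomial is χ_A(x) = (x + 5)^3, so the eigenvalues are known. The minimal polynomial is
  m_A(x) = Π_λ (x − λ)^{k_λ}
where k_λ is the size of the *largest* Jordan block for λ (equivalently, the smallest k with (A − λI)^k v = 0 for every generalised eigenvector v of λ).

  λ = -5: largest Jordan block has size 3, contributing (x + 5)^3

So m_A(x) = (x + 5)^3 = x^3 + 15*x^2 + 75*x + 125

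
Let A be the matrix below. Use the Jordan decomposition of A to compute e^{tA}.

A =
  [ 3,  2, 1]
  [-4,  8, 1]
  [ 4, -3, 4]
e^{tA} =
  [-2*t*exp(5*t) + exp(5*t), -t^2*exp(5*t)/2 + 2*t*exp(5*t), -t^2*exp(5*t)/2 + t*exp(5*t)]
  [-4*t*exp(5*t), -t^2*exp(5*t) + 3*t*exp(5*t) + exp(5*t), -t^2*exp(5*t) + t*exp(5*t)]
  [4*t*exp(5*t), t^2*exp(5*t) - 3*t*exp(5*t), t^2*exp(5*t) - t*exp(5*t) + exp(5*t)]

Strategy: write A = P · J · P⁻¹ where J is a Jordan canonical form, so e^{tA} = P · e^{tJ} · P⁻¹, and e^{tJ} can be computed block-by-block.

A has Jordan form
J =
  [5, 1, 0]
  [0, 5, 1]
  [0, 0, 5]
(up to reordering of blocks).

Per-block formulas:
  For a 3×3 Jordan block J_3(5): exp(t · J_3(5)) = e^(5t)·(I + t·N + (t^2/2)·N^2), where N is the 3×3 nilpotent shift.

After assembling e^{tJ} and conjugating by P, we get:

e^{tA} =
  [-2*t*exp(5*t) + exp(5*t), -t^2*exp(5*t)/2 + 2*t*exp(5*t), -t^2*exp(5*t)/2 + t*exp(5*t)]
  [-4*t*exp(5*t), -t^2*exp(5*t) + 3*t*exp(5*t) + exp(5*t), -t^2*exp(5*t) + t*exp(5*t)]
  [4*t*exp(5*t), t^2*exp(5*t) - 3*t*exp(5*t), t^2*exp(5*t) - t*exp(5*t) + exp(5*t)]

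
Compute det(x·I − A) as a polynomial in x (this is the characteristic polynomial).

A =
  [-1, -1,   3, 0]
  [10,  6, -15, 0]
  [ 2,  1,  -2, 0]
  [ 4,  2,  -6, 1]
x^4 - 4*x^3 + 6*x^2 - 4*x + 1

Expanding det(x·I − A) (e.g. by cofactor expansion or by noting that A is similar to its Jordan form J, which has the same characteristic polynomial as A) gives
  χ_A(x) = x^4 - 4*x^3 + 6*x^2 - 4*x + 1
which factors as (x - 1)^4. The eigenvalues (with algebraic multiplicities) are λ = 1 with multiplicity 4.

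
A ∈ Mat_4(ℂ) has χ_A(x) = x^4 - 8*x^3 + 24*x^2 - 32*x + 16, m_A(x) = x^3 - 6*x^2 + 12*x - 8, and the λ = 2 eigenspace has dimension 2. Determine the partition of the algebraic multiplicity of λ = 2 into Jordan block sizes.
Block sizes for λ = 2: [3, 1]

Step 1 — from the characteristic polynomial, algebraic multiplicity of λ = 2 is 4. From dim ker(A − (2)·I) = 2, there are exactly 2 Jordan blocks for λ = 2.
Step 2 — from the minimal polynomial, the factor (x − 2)^3 tells us the largest block for λ = 2 has size 3.
Step 3 — with total size 4, 2 blocks, and largest block 3, the block sizes (in nonincreasing order) are [3, 1].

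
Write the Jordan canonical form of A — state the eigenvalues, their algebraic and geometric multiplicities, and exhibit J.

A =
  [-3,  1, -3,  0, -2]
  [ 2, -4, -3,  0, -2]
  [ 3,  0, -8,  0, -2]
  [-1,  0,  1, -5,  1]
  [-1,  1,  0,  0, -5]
J_3(-5) ⊕ J_2(-5)

The characteristic polynomial is
  det(x·I − A) = x^5 + 25*x^4 + 250*x^3 + 1250*x^2 + 3125*x + 3125 = (x + 5)^5

Eigenvalues and multiplicities (the geometric multiplicity of λ is n − rank(A − λI), which equals the number of Jordan blocks for λ):
  λ = -5: algebraic multiplicity = 5, geometric multiplicity = 2

Determining the block sizes for each eigenvalue:
  λ = -5: with am = 5 and gm = 2, the partition is not yet determined (e.g. several partitions of 5 into 2 parts exist). Let N = A − (-5)·I. Computing rank(N^1) = 3, rank(N^2) = 1, rank(N^3) = 0; the number of blocks of size ≥ j is rank(N^{j−1}) − rank(N^j), giving [2, 2, 1]. So we have 1 block(s) of size 3, 1 block(s) of size 2 → block sizes [3, 2]

Assembling the blocks gives a Jordan form
J =
  [-5,  1,  0,  0,  0]
  [ 0, -5,  1,  0,  0]
  [ 0,  0, -5,  0,  0]
  [ 0,  0,  0, -5,  1]
  [ 0,  0,  0,  0, -5]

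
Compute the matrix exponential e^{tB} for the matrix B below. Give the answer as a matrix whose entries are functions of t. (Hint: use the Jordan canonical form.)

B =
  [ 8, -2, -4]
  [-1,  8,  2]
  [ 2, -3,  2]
e^{tB} =
  [-t^2*exp(6*t) + 2*t*exp(6*t) + exp(6*t), 2*t^2*exp(6*t) - 2*t*exp(6*t), 2*t^2*exp(6*t) - 4*t*exp(6*t)]
  [-t*exp(6*t), 2*t*exp(6*t) + exp(6*t), 2*t*exp(6*t)]
  [-t^2*exp(6*t)/2 + 2*t*exp(6*t), t^2*exp(6*t) - 3*t*exp(6*t), t^2*exp(6*t) - 4*t*exp(6*t) + exp(6*t)]

Strategy: write B = P · J · P⁻¹ where J is a Jordan canonical form, so e^{tB} = P · e^{tJ} · P⁻¹, and e^{tJ} can be computed block-by-block.

B has Jordan form
J =
  [6, 1, 0]
  [0, 6, 1]
  [0, 0, 6]
(up to reordering of blocks).

Per-block formulas:
  For a 3×3 Jordan block J_3(6): exp(t · J_3(6)) = e^(6t)·(I + t·N + (t^2/2)·N^2), where N is the 3×3 nilpotent shift.

After assembling e^{tJ} and conjugating by P, we get:

e^{tB} =
  [-t^2*exp(6*t) + 2*t*exp(6*t) + exp(6*t), 2*t^2*exp(6*t) - 2*t*exp(6*t), 2*t^2*exp(6*t) - 4*t*exp(6*t)]
  [-t*exp(6*t), 2*t*exp(6*t) + exp(6*t), 2*t*exp(6*t)]
  [-t^2*exp(6*t)/2 + 2*t*exp(6*t), t^2*exp(6*t) - 3*t*exp(6*t), t^2*exp(6*t) - 4*t*exp(6*t) + exp(6*t)]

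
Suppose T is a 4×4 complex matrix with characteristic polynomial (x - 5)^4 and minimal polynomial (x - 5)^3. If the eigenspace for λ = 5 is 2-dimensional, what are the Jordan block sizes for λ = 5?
Block sizes for λ = 5: [3, 1]

Step 1 — from the characteristic polynomial, algebraic multiplicity of λ = 5 is 4. From dim ker(T − (5)·I) = 2, there are exactly 2 Jordan blocks for λ = 5.
Step 2 — from the minimal polynomial, the factor (x − 5)^3 tells us the largest block for λ = 5 has size 3.
Step 3 — with total size 4, 2 blocks, and largest block 3, the block sizes (in nonincreasing order) are [3, 1].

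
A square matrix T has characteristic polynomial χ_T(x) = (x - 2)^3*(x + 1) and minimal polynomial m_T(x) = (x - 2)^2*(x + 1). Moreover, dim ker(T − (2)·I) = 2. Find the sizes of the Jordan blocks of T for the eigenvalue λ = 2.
Block sizes for λ = 2: [2, 1]

Step 1 — from the characteristic polynomial, algebraic multiplicity of λ = 2 is 3. From dim ker(T − (2)·I) = 2, there are exactly 2 Jordan blocks for λ = 2.
Step 2 — from the minimal polynomial, the factor (x − 2)^2 tells us the largest block for λ = 2 has size 2.
Step 3 — with total size 3, 2 blocks, and largest block 2, the block sizes (in nonincreasing order) are [2, 1].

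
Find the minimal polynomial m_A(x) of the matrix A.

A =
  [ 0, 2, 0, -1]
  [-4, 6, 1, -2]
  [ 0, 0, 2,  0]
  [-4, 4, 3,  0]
x^3 - 6*x^2 + 12*x - 8

The characteristic polynomial is χ_A(x) = (x - 2)^4, so the eigenvalues are known. The minimal polynomial is
  m_A(x) = Π_λ (x − λ)^{k_λ}
where k_λ is the size of the *largest* Jordan block for λ (equivalently, the smallest k with (A − λI)^k v = 0 for every generalised eigenvector v of λ).

  λ = 2: largest Jordan block has size 3, contributing (x − 2)^3

So m_A(x) = (x - 2)^3 = x^3 - 6*x^2 + 12*x - 8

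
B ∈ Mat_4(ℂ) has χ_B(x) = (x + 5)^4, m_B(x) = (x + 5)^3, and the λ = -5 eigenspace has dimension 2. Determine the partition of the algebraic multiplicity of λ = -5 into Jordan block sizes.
Block sizes for λ = -5: [3, 1]

Step 1 — from the characteristic polynomial, algebraic multiplicity of λ = -5 is 4. From dim ker(B − (-5)·I) = 2, there are exactly 2 Jordan blocks for λ = -5.
Step 2 — from the minimal polynomial, the factor (x + 5)^3 tells us the largest block for λ = -5 has size 3.
Step 3 — with total size 4, 2 blocks, and largest block 3, the block sizes (in nonincreasing order) are [3, 1].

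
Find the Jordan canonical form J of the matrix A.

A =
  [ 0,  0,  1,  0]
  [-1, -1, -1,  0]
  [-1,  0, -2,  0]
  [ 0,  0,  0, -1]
J_2(-1) ⊕ J_1(-1) ⊕ J_1(-1)

The characteristic polynomial is
  det(x·I − A) = x^4 + 4*x^3 + 6*x^2 + 4*x + 1 = (x + 1)^4

Eigenvalues and multiplicities (the geometric multiplicity of λ is n − rank(A − λI), which equals the number of Jordan blocks for λ):
  λ = -1: algebraic multiplicity = 4, geometric multiplicity = 3

Determining the block sizes for each eigenvalue:
  λ = -1: 3 blocks summing to 4 forces exactly one block of size 2 and the rest size 1 → block sizes [2, 1, 1]

Assembling the blocks gives a Jordan form
J =
  [-1,  1,  0,  0]
  [ 0, -1,  0,  0]
  [ 0,  0, -1,  0]
  [ 0,  0,  0, -1]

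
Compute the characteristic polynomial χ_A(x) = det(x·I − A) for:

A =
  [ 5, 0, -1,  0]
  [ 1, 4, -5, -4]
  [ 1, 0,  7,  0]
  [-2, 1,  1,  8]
x^4 - 24*x^3 + 216*x^2 - 864*x + 1296

Expanding det(x·I − A) (e.g. by cofactor expansion or by noting that A is similar to its Jordan form J, which has the same characteristic polynomial as A) gives
  χ_A(x) = x^4 - 24*x^3 + 216*x^2 - 864*x + 1296
which factors as (x - 6)^4. The eigenvalues (with algebraic multiplicities) are λ = 6 with multiplicity 4.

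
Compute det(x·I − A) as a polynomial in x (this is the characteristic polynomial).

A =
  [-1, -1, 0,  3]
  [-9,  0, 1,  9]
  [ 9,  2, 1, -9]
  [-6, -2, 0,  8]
x^4 - 8*x^3 + 24*x^2 - 32*x + 16

Expanding det(x·I − A) (e.g. by cofactor expansion or by noting that A is similar to its Jordan form J, which has the same characteristic polynomial as A) gives
  χ_A(x) = x^4 - 8*x^3 + 24*x^2 - 32*x + 16
which factors as (x - 2)^4. The eigenvalues (with algebraic multiplicities) are λ = 2 with multiplicity 4.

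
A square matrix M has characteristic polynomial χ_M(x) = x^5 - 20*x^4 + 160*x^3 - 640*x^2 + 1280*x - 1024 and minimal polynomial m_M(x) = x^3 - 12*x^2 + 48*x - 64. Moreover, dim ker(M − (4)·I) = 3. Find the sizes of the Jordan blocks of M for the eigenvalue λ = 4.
Block sizes for λ = 4: [3, 1, 1]

Step 1 — from the characteristic polynomial, algebraic multiplicity of λ = 4 is 5. From dim ker(M − (4)·I) = 3, there are exactly 3 Jordan blocks for λ = 4.
Step 2 — from the minimal polynomial, the factor (x − 4)^3 tells us the largest block for λ = 4 has size 3.
Step 3 — with total size 5, 3 blocks, and largest block 3, the block sizes (in nonincreasing order) are [3, 1, 1].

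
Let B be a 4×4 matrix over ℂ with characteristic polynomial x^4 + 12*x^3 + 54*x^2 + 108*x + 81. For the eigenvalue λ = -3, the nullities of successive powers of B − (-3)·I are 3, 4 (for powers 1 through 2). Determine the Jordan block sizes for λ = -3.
Block sizes for λ = -3: [2, 1, 1]

From the dimensions of kernels of powers, the number of Jordan blocks of size at least j is d_j − d_{j−1} where d_j = dim ker(N^j) (with d_0 = 0). Computing the differences gives [3, 1].
The number of blocks of size exactly k is (#blocks of size ≥ k) − (#blocks of size ≥ k + 1), so the partition is: 2 block(s) of size 1, 1 block(s) of size 2.
In nonincreasing order the block sizes are [2, 1, 1].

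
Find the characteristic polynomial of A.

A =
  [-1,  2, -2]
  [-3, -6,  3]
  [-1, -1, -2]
x^3 + 9*x^2 + 27*x + 27

Expanding det(x·I − A) (e.g. by cofactor expansion or by noting that A is similar to its Jordan form J, which has the same characteristic polynomial as A) gives
  χ_A(x) = x^3 + 9*x^2 + 27*x + 27
which factors as (x + 3)^3. The eigenvalues (with algebraic multiplicities) are λ = -3 with multiplicity 3.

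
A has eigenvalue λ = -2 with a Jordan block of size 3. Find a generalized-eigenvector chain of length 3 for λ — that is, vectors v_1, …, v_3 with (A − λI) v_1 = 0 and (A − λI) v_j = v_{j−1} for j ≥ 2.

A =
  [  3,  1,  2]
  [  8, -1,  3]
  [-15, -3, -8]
A Jordan chain for λ = -2 of length 3:
v_1 = (3, 3, -9)ᵀ
v_2 = (5, 8, -15)ᵀ
v_3 = (1, 0, 0)ᵀ

Let N = A − (-2)·I. We want v_3 with N^3 v_3 = 0 but N^2 v_3 ≠ 0; then v_{j-1} := N · v_j for j = 3, …, 2.

Pick v_3 = (1, 0, 0)ᵀ.
Then v_2 = N · v_3 = (5, 8, -15)ᵀ.
Then v_1 = N · v_2 = (3, 3, -9)ᵀ.

Sanity check: (A − (-2)·I) v_1 = (0, 0, 0)ᵀ = 0. ✓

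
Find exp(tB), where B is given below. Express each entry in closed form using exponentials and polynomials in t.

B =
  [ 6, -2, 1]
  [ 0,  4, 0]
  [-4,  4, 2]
e^{tB} =
  [2*t*exp(4*t) + exp(4*t), -2*t*exp(4*t), t*exp(4*t)]
  [0, exp(4*t), 0]
  [-4*t*exp(4*t), 4*t*exp(4*t), -2*t*exp(4*t) + exp(4*t)]

Strategy: write B = P · J · P⁻¹ where J is a Jordan canonical form, so e^{tB} = P · e^{tJ} · P⁻¹, and e^{tJ} can be computed block-by-block.

B has Jordan form
J =
  [4, 1, 0]
  [0, 4, 0]
  [0, 0, 4]
(up to reordering of blocks).

Per-block formulas:
  For a 1×1 block at λ = 4: exp(t · [4]) = [e^(4t)].
  For a 2×2 Jordan block J_2(4): exp(t · J_2(4)) = e^(4t)·(I + t·N), where N is the 2×2 nilpotent shift.

After assembling e^{tJ} and conjugating by P, we get:

e^{tB} =
  [2*t*exp(4*t) + exp(4*t), -2*t*exp(4*t), t*exp(4*t)]
  [0, exp(4*t), 0]
  [-4*t*exp(4*t), 4*t*exp(4*t), -2*t*exp(4*t) + exp(4*t)]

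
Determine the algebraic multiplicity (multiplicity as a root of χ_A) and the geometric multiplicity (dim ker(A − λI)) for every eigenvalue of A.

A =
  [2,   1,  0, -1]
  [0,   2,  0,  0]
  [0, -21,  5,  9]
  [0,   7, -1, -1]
λ = 2: alg = 4, geom = 2

Step 1 — factor the characteristic polynomial to read off the algebraic multiplicities:
  χ_A(x) = (x - 2)^4

Step 2 — compute geometric multiplicities via the rank-nullity identity g(λ) = n − rank(A − λI):
  rank(A − (2)·I) = 2, so dim ker(A − (2)·I) = n − 2 = 2

Summary:
  λ = 2: algebraic multiplicity = 4, geometric multiplicity = 2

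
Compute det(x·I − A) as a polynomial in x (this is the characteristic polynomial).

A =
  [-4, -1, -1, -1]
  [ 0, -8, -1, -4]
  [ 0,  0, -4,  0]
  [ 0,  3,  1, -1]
x^4 + 17*x^3 + 108*x^2 + 304*x + 320

Expanding det(x·I − A) (e.g. by cofactor expansion or by noting that A is similar to its Jordan form J, which has the same characteristic polynomial as A) gives
  χ_A(x) = x^4 + 17*x^3 + 108*x^2 + 304*x + 320
which factors as (x + 4)^3*(x + 5). The eigenvalues (with algebraic multiplicities) are λ = -5 with multiplicity 1, λ = -4 with multiplicity 3.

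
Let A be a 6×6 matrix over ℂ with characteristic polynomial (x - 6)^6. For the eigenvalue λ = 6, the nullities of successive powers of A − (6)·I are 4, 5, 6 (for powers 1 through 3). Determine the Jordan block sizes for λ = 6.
Block sizes for λ = 6: [3, 1, 1, 1]

From the dimensions of kernels of powers, the number of Jordan blocks of size at least j is d_j − d_{j−1} where d_j = dim ker(N^j) (with d_0 = 0). Computing the differences gives [4, 1, 1].
The number of blocks of size exactly k is (#blocks of size ≥ k) − (#blocks of size ≥ k + 1), so the partition is: 3 block(s) of size 1, 1 block(s) of size 3.
In nonincreasing order the block sizes are [3, 1, 1, 1].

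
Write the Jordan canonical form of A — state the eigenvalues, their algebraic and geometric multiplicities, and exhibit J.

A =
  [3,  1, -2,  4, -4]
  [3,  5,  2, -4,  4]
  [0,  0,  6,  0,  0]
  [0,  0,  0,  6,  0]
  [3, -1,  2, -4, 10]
J_2(6) ⊕ J_1(6) ⊕ J_1(6) ⊕ J_1(6)

The characteristic polynomial is
  det(x·I − A) = x^5 - 30*x^4 + 360*x^3 - 2160*x^2 + 6480*x - 7776 = (x - 6)^5

Eigenvalues and multiplicities (the geometric multiplicity of λ is n − rank(A − λI), which equals the number of Jordan blocks for λ):
  λ = 6: algebraic multiplicity = 5, geometric multiplicity = 4

Determining the block sizes for each eigenvalue:
  λ = 6: 4 blocks summing to 5 forces exactly one block of size 2 and the rest size 1 → block sizes [2, 1, 1, 1]

Assembling the blocks gives a Jordan form
J =
  [6, 1, 0, 0, 0]
  [0, 6, 0, 0, 0]
  [0, 0, 6, 0, 0]
  [0, 0, 0, 6, 0]
  [0, 0, 0, 0, 6]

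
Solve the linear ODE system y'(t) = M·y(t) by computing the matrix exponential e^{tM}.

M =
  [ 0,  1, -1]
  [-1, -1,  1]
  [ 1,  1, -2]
e^{tM} =
  [-t^2*exp(-t)/2 + t*exp(-t) + exp(-t), t*exp(-t), t^2*exp(-t)/2 - t*exp(-t)]
  [-t*exp(-t), exp(-t), t*exp(-t)]
  [-t^2*exp(-t)/2 + t*exp(-t), t*exp(-t), t^2*exp(-t)/2 - t*exp(-t) + exp(-t)]

Strategy: write M = P · J · P⁻¹ where J is a Jordan canonical form, so e^{tM} = P · e^{tJ} · P⁻¹, and e^{tJ} can be computed block-by-block.

M has Jordan form
J =
  [-1,  1,  0]
  [ 0, -1,  1]
  [ 0,  0, -1]
(up to reordering of blocks).

Per-block formulas:
  For a 3×3 Jordan block J_3(-1): exp(t · J_3(-1)) = e^(-1t)·(I + t·N + (t^2/2)·N^2), where N is the 3×3 nilpotent shift.

After assembling e^{tJ} and conjugating by P, we get:

e^{tM} =
  [-t^2*exp(-t)/2 + t*exp(-t) + exp(-t), t*exp(-t), t^2*exp(-t)/2 - t*exp(-t)]
  [-t*exp(-t), exp(-t), t*exp(-t)]
  [-t^2*exp(-t)/2 + t*exp(-t), t*exp(-t), t^2*exp(-t)/2 - t*exp(-t) + exp(-t)]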